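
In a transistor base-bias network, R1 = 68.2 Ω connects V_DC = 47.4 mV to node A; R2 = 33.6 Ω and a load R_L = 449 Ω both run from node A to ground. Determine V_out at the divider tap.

V_out ≈ 14.9 mV

The load sits in parallel with R2, giving an effective lower resistance R2' = R2·R_L/(R2+R_L) = 31.26 Ω.
Voltage divider with the loaded lower leg: V_out = 47.4 × 31.26/(68.2 + 31.26) = 47.4 × 0.3143 = 14.90 mV.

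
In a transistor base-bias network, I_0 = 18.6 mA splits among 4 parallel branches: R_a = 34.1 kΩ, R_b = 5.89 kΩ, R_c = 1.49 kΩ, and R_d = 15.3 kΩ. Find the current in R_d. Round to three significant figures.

I ≈ 1.30 mA

Total conductance ΣG = 1/34.1 + 1/5.89 + 1/1.49 + 1/15.3 = 0.9356 (units of 1/kΩ).
R_d takes the fraction G_k/ΣG = 0.06536/0.9356 = 0.06986, so I = 18.6 × 0.06986 = 1.299 mA.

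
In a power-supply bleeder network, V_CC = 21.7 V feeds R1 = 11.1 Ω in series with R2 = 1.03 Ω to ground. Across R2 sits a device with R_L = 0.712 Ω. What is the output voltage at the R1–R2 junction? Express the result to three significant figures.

V_out ≈ 0.793 V

R2 ‖ R_L = (1.03 × 0.712)/(1.03 + 0.712) = 0.4210 Ω.
Now apply the divider: V_out = 21.7 × 0.03654 = 0.7929 V.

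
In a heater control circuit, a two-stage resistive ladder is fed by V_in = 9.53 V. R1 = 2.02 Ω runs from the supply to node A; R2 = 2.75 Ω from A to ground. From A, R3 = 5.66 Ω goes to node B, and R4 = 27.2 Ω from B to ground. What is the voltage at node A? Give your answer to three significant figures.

Node A sees R2 in parallel with the series input of stage 2, R3 + R4 = 32.86 Ω.
Effective lower resistance at A: R2 ‖ 32.86 = 2.538 Ω.
So V_A = 9.53 × 0.5568 = 5.306 V.

V_A ≈ 5.31 V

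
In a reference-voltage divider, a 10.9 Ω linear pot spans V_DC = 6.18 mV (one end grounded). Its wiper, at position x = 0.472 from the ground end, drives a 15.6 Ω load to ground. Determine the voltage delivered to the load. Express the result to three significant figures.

V_out ≈ 2.48 mV

Lower segment x·R_p = 5.145 Ω; upper segment (1−x)·R_p = 5.755 Ω.
Lower segment in parallel with the load: 5.145 ‖ 15.6 = 3.869 Ω.
Loaded-divider output: V_out = 6.18 × 0.4020 = 2.484 mV.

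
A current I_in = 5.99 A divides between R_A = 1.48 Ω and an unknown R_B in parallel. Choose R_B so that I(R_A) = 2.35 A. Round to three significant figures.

R_B ≈ 0.955 Ω

The fraction through R_A equals R_B/(R_A+R_B).
2.35/5.99 = R_B/(R_A + R_B) → R_B = R_A · (0.3923)/(1 − 0.3923) = 1.48 × 0.6456 = 0.9555 Ω.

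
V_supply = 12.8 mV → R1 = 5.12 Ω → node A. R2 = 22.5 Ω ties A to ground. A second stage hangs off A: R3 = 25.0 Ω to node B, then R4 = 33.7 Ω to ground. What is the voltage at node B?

Node A sees R2 in parallel with the series input of stage 2, R3 + R4 = 58.70 Ω.
R2 ‖ (R3+R4) = 16.27 Ω.
So V_A = 12.8 × 0.7606 = 9.735 mV.
Stage 2 is unloaded, so V_B = V_A · R4/(R3+R4) = 9.735 × 33.7/58.70 = 5.589 mV.

V_B ≈ 5.59 mV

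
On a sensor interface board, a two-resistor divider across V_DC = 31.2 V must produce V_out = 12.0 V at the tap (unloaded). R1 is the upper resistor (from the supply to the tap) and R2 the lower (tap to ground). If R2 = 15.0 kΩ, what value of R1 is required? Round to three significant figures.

R1 ≈ 24.0 kΩ

V_out/V_DC = R2/(R1+R2) = 0.3846.
R1 = R2·(1/k − 1) = 15.0 × 1.600 = 24.00 kΩ.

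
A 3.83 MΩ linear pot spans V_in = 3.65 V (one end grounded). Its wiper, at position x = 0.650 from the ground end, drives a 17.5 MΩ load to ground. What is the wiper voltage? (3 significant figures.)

V_out ≈ 2.26 V

Split the track: R_lower = x·R_p = 2.490 MΩ, R_upper = (1−x)·R_p = 1.341 MΩ.
Lower segment in parallel with the load: 2.490 ‖ 17.5 = 2.179 MΩ.
V_out = 3.65 × 2.179/(1.341 + 2.179) = 2.260 V.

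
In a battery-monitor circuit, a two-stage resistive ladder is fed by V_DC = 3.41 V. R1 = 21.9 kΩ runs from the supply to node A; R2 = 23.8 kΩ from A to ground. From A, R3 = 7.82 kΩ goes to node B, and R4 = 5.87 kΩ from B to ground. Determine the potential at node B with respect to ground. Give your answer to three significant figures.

V_B ≈ 0.415 V

Node A sees R2 in parallel with the series input of stage 2, R3 + R4 = 13.69 kΩ.
R2 ‖ (R3+R4) = 8.691 kΩ.
First divider: V_A = V_DC · 8.691/(21.9 + 8.691) = 0.9688 V.
Then the unloaded second divider: V_B = V_A × R4/(R3+R4) = 0.9688 × 0.4288 = 0.4154 V.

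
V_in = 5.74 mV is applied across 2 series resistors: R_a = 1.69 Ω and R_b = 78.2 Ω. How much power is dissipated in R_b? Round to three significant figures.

Series current I = V_in/ΣR = 5.74/79.89 = 0.07185 mA.
P(R_b) = I²·R_b = (0.07185)² × 78.2 = 0.4037 µW.

P ≈ 0.404 µW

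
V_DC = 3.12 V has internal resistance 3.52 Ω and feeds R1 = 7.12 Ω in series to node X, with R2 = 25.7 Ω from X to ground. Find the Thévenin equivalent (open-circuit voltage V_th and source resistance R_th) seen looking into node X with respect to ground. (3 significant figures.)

R1' = 3.52 + 7.12 = 10.64 Ω (source resistance + R1).
With X open, the divider is unloaded: V_th = 3.12 × 25.7/36.34 = 2.206 V.
Zeroing V_DC shorts the top of R1' to ground, so R_th = R1' ‖ R2 = 7.525 Ω.

V_th ≈ 2.21 V, R_th ≈ 7.52 Ω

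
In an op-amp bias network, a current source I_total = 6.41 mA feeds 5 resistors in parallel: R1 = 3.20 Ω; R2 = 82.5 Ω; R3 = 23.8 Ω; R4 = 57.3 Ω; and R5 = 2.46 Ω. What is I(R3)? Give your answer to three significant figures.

I ≈ 0.341 mA

Total conductance ΣG = 1/3.20 + 1/82.5 + 1/23.8 + 1/57.3 + 1/2.46 = 0.7906 (units of 1/Ω).
R3 takes the fraction G_k/ΣG = 0.04202/0.7906 = 0.05315, so I = 6.41 × 0.05315 = 0.3407 mA.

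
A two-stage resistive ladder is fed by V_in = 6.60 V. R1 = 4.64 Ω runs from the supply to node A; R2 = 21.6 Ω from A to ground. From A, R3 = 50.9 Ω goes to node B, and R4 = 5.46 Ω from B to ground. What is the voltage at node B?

V_B ≈ 0.493 V

The second stage (R3 + R4 = 56.36 Ω) loads node A in parallel with R2.
R2 ‖ (R3+R4) = 15.62 Ω.
V_A = 6.60 × 15.62/(4.64 + 15.62) = 5.088 V.
V_B = V_A × 0.09688 = 0.4929 V.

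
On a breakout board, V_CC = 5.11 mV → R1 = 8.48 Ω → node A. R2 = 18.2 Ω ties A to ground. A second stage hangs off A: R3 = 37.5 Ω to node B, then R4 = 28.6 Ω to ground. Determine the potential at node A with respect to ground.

V_A ≈ 3.21 mV

The second stage (R3 + R4 = 66.10 Ω) loads node A in parallel with R2.
Effective lower resistance at A: R2 ‖ 66.10 = 14.27 Ω.
V_A = 5.11 × 14.27/(8.48 + 14.27) = 3.205 mV.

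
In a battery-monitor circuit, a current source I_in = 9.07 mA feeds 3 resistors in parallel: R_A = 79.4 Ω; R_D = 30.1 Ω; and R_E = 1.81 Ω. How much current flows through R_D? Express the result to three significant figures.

I ≈ 0.504 mA

ΣG = 1/79.4 + 1/30.1 + 1/1.81 = 0.5983.
R_D takes the fraction G_k/ΣG = 0.03322/0.5983 = 0.05553, so I = 9.07 × 0.05553 = 0.5036 mA.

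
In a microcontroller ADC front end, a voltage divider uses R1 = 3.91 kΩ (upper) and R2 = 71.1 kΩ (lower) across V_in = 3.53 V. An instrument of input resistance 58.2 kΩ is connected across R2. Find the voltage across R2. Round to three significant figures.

R2 ‖ R_L = (71.1 × 58.2)/(71.1 + 58.2) = 32.00 kΩ.
Voltage divider with the loaded lower leg: V_out = 3.53 × 32.00/(3.91 + 32.00) = 3.53 × 0.8911 = 3.146 V.

V_out ≈ 3.15 V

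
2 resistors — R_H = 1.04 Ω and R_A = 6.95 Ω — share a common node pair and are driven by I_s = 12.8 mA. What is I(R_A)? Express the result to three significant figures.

I ≈ 1.67 mA

Two-branch current divider: I_k = I_s · R_other/(R_1 + R_2).
So I = 12.8 × 1.04/7.990 = 1.666 mA.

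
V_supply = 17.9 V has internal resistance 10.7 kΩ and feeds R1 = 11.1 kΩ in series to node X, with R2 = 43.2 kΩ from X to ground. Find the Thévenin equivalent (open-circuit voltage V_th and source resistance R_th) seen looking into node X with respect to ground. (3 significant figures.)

R1' = 10.7 + 11.1 = 21.80 kΩ (source resistance + R1).
V_th is the unloaded tap voltage: V_supply · R2/(R1'+R2) = 17.9 × 0.6646 = 11.90 V.
Looking into X with the source shorted: R_th = R1'·R2/(R1'+R2) = 21.80 × 43.2/65.00 = 14.49 kΩ.

V_th ≈ 11.9 V, R_th ≈ 14.5 kΩ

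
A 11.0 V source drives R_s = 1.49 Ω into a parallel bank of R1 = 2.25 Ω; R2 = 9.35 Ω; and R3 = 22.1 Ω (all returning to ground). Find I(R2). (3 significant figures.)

Combine the parallel branches: R_p = (1/2.25 + 1/9.35 + 1/22.1)⁻¹ = 1.676 Ω.
V_A = 11.0 × 1.676/3.166 = 5.823 V.
Branch current I = V_A/R2 = 5.823/9.35 = 0.6228 A.

I ≈ 0.623 A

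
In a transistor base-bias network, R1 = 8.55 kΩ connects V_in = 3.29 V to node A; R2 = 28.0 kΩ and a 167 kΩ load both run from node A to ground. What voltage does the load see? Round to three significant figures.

V_out ≈ 2.43 V

First combine the lower leg with the load: R2 ‖ R_L = 23.98 kΩ.
Then V_out = V_in · R2'/(R1 + R2') = 3.29 × 23.98/32.53 = 2.425 V.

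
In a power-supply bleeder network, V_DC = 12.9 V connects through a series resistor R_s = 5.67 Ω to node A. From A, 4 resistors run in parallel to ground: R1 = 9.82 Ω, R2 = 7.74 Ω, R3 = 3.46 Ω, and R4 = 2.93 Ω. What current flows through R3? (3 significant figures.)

I ≈ 0.634 A

Equivalent of the parallel group: R_p = 1.161 Ω.
Node voltage V_A = V_DC · R_p/(R_s + R_p) = 12.9 × 0.1700 = 2.192 V.
I(R3) = V_A / R3 = 2.192/3.46 = 0.6337 A.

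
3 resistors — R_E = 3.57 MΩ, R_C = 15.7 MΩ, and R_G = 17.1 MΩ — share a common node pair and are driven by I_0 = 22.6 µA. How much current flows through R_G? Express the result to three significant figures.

I ≈ 3.29 µA

Total conductance ΣG = 1/3.57 + 1/15.7 + 1/17.1 = 0.4023 (units of 1/MΩ).
By the current-divider rule, I = I_0 · G_k/ΣG = 22.6 × 0.1454 = 3.285 µA.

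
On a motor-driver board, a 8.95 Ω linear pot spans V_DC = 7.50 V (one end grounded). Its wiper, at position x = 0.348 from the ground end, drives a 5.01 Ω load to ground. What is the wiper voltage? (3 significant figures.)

The pot divides into 5.835 Ω above the wiper and 3.115 Ω below.
Lower segment in parallel with the load: 3.115 ‖ 5.01 = 1.921 Ω.
V_out = 7.50 × 1.921/(5.835 + 1.921) = 1.857 V.

V_out ≈ 1.86 V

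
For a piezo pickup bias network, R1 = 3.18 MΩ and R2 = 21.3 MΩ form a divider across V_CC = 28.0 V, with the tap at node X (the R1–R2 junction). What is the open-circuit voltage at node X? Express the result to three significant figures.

V_th ≈ 24.4 V

With X open, the divider is unloaded: V_th = 28.0 × 21.3/24.48 = 24.36 V.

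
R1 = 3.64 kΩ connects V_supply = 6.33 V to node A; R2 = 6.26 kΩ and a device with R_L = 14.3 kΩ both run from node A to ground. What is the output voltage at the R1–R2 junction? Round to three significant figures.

The load sits in parallel with R2, giving an effective lower resistance R2' = R2·R_L/(R2+R_L) = 4.354 kΩ.
Now apply the divider: V_out = 6.33 × 0.5447 = 3.448 V.

V_out ≈ 3.45 V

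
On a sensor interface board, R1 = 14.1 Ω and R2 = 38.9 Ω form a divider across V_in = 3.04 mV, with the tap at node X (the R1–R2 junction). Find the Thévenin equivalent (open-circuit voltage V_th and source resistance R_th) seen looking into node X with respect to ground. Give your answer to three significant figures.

V_th ≈ 2.23 mV, R_th ≈ 10.3 Ω

With X open, the divider is unloaded: V_th = 3.04 × 38.9/53.00 = 2.231 mV.
Looking into X with the source shorted: R_th = R1·R2/(R1+R2) = 14.10 × 38.9/53.00 = 10.35 Ω.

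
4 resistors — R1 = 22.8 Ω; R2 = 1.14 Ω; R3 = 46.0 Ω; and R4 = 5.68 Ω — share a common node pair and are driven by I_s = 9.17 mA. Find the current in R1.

I ≈ 0.359 mA

ΣG = 1/22.8 + 1/1.14 + 1/46.0 + 1/5.68 = 1.119.
R1 takes the fraction G_k/ΣG = 0.04386/1.119 = 0.03920, so I = 9.17 × 0.03920 = 0.3595 mA.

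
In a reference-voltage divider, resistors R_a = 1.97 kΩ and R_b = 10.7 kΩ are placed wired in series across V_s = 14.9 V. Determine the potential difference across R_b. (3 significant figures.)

V ≈ 12.6 V

ΣR = 1.97 + 10.7 = 12.67 kΩ.
By the voltage-divider rule, V = 14.9 × 10.70/12.67 = 12.58 V.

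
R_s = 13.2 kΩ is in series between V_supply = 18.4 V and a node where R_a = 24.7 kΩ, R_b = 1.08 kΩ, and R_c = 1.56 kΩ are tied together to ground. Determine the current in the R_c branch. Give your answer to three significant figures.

Combine the parallel branches: R_p = (1/24.7 + 1/1.08 + 1/1.56)⁻¹ = 0.6221 kΩ.
V_A = 18.4 × 0.6221/13.82 = 0.8282 V.
Branch current I = V_A/R_c = 0.8282/1.56 = 0.5309 mA.
(Check via current divider: I_total = 1.331 mA; share G_k/ΣG = 0.3988 → same result.)

I ≈ 0.531 mA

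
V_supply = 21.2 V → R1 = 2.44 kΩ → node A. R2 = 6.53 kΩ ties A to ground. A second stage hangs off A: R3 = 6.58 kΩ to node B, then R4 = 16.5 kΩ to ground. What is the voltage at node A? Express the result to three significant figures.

The second stage (R3 + R4 = 23.08 kΩ) loads node A in parallel with R2.
Effective lower resistance at A: R2 ‖ 23.08 = 5.090 kΩ.
V_A = 21.2 × 5.090/(2.44 + 5.090) = 14.33 V.

V_A ≈ 14.3 V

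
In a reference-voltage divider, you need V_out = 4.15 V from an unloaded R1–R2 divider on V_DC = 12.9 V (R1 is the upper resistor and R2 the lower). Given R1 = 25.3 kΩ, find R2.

R2 ≈ 12.0 kΩ

The divider ratio is R2/(R1+R2) = 4.15/12.9 = 0.3217.
So R2 = R1 · V_out/(V_DC − V_out) = 25.3 × 4.15/(12.9 − 4.15) = 25.3 × 0.4743 = 12.00 kΩ.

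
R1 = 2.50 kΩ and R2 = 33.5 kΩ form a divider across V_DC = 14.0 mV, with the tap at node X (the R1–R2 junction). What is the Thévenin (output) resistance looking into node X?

R_th ≈ 2.33 kΩ

Zeroing V_DC shorts the top of R1 to ground, so R_th = R1 ‖ R2 = 2.326 kΩ.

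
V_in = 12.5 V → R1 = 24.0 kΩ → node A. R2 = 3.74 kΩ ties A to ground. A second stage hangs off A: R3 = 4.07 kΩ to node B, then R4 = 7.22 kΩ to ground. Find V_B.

V_B ≈ 0.838 V

Looking into the second stage from A: R3 + R4 = 11.29 kΩ appears in parallel with R2.
Effective lower resistance at A: R2 ‖ 11.29 = 2.809 kΩ.
So V_A = 12.5 × 0.1048 = 1.310 V.
V_B = V_A × 0.6395 = 0.8377 V.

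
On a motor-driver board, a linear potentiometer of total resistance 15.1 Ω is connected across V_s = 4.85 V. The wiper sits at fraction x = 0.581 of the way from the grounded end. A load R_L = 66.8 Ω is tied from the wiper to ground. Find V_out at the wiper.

V_out ≈ 2.67 V

Lower segment x·R_p = 8.773 Ω; upper segment (1−x)·R_p = 6.327 Ω.
Lower segment in parallel with the load: 8.773 ‖ 66.8 = 7.755 Ω.
V_out = 4.85 × 7.755/(6.327 + 7.755) = 2.671 V.
(Unloaded: V_out = x·V_s = 2.82 V.)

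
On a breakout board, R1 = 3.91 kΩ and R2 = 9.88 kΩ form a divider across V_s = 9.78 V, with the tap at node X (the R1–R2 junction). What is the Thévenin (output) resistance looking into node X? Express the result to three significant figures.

R_th ≈ 2.80 kΩ

Zeroing V_s shorts the top of R1 to ground, so R_th = R1 ‖ R2 = 2.801 kΩ.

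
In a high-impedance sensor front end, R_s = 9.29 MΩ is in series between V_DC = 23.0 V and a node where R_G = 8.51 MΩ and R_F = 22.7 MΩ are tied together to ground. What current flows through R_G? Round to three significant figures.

I ≈ 1.08 µA

Equivalent of the parallel group: R_p = 6.190 MΩ.
V_A by voltage divider: V_A = 23.0 × 6.190/(9.29 + 6.190) = 9.197 V.
I(R_G) = V_A / R_G = 9.197/8.51 = 1.081 µA.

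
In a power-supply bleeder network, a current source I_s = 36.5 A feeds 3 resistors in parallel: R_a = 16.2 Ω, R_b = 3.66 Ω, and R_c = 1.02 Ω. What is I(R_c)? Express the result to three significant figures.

I ≈ 27.2 A

Conductances: ΣG = 1/16.2 + 1/3.66 + 1/1.02 = 1.315 (1/Ω).
R_c takes the fraction G_k/ΣG = 0.9804/1.315 = 0.7454, so I = 36.5 × 0.7454 = 27.21 A.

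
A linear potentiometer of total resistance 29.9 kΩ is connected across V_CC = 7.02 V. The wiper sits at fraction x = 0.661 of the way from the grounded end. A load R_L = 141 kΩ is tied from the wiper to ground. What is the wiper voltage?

Split the track: R_lower = x·R_p = 19.76 kΩ, R_upper = (1−x)·R_p = 10.14 kΩ.
R_L loads the lower segment: effective lower R = 17.33 kΩ.
Then V_out = V_CC · 17.33/(10.14 + 17.33) = 4.430 V.

V_out ≈ 4.43 V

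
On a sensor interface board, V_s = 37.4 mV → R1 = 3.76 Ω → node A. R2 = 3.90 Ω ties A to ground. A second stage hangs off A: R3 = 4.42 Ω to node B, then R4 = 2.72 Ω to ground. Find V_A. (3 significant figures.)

The second stage (R3 + R4 = 7.140 Ω) loads node A in parallel with R2.
R2 ‖ (R3+R4) = 2.522 Ω.
First divider: V_A = V_s · 2.522/(3.76 + 2.522) = 15.02 mV.

V_A ≈ 15.0 mV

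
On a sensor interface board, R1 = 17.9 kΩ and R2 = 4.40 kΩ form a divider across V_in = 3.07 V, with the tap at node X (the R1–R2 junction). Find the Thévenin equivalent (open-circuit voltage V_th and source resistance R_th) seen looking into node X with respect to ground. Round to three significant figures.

V_th ≈ 0.606 V, R_th ≈ 3.53 kΩ

Open-circuit (no load on X): V_th = V_in · R2/(R1 + R2) = 3.07 × 4.40/(17.90 + 4.40) = 0.6057 V.
Zeroing V_in shorts the top of R1 to ground, so R_th = R1 ‖ R2 = 3.532 kΩ.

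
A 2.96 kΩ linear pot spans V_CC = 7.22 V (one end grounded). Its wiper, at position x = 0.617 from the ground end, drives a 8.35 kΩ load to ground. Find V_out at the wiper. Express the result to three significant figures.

Lower segment x·R_p = 1.826 kΩ; upper segment (1−x)·R_p = 1.134 kΩ.
Lower segment in parallel with the load: 1.826 ‖ 8.35 = 1.499 kΩ.
Then V_out = V_CC · 1.499/(1.134 + 1.499) = 4.110 V.

V_out ≈ 4.11 V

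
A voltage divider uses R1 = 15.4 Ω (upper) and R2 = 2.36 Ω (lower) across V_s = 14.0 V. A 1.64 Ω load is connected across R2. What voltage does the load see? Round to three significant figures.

First combine the lower leg with the load: R2 ‖ R_L = 0.9676 Ω.
Then V_out = V_s · R2'/(R1 + R2') = 14.0 × 0.9676/16.37 = 0.8276 V.
(Unloaded it would be 1.86 V; the load pulls it down.)

V_out ≈ 0.828 V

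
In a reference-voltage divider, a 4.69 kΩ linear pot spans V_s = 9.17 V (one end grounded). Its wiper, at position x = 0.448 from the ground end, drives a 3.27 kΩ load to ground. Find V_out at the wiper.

V_out ≈ 3.03 V

Lower segment x·R_p = 2.101 kΩ; upper segment (1−x)·R_p = 2.589 kΩ.
Lower segment in parallel with the load: 2.101 ‖ 3.27 = 1.279 kΩ.
Loaded-divider output: V_out = 9.17 × 0.3307 = 3.033 V.
(Unloaded: V_out = x·V_s = 4.11 V.)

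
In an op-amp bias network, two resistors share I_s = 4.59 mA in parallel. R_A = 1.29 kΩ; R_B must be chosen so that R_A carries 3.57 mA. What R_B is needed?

R_B ≈ 4.52 kΩ

The fraction through R_A equals R_B/(R_A+R_B).
3.57/4.59 = R_B/(R_A + R_B) → R_B = R_A · (0.7778)/(1 − 0.7778) = 1.29 × 3.500 = 4.515 kΩ.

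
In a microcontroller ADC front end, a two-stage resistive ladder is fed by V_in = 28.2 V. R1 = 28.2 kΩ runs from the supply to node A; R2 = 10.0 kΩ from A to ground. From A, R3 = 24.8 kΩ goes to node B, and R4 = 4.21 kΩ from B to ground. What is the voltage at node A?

The second stage (R3 + R4 = 29.01 kΩ) loads node A in parallel with R2.
Effective lower resistance at A: R2 ‖ 29.01 = 7.437 kΩ.
V_A = 28.2 × 7.437/(28.2 + 7.437) = 5.885 V.

V_A ≈ 5.88 V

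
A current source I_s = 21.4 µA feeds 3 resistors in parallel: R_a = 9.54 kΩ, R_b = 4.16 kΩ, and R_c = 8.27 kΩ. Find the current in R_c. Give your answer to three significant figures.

I ≈ 5.55 µA

Total conductance ΣG = 1/9.54 + 1/4.16 + 1/8.27 = 0.4661 (units of 1/kΩ).
R_c takes the fraction G_k/ΣG = 0.1209/0.4661 = 0.2594, so I = 21.4 × 0.2594 = 5.551 µA.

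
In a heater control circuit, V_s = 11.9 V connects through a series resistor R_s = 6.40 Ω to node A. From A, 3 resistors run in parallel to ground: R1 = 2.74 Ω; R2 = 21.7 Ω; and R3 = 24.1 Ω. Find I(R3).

Parallel bank: R_p = 1/(1/2.74 + 1/21.7 + 1/24.1) = 2.210 Ω.
V_A = 11.9 × 2.210/8.610 = 3.054 V.
I(R3) = V_A / R3 = 3.054/24.1 = 0.1267 A.

I ≈ 0.127 A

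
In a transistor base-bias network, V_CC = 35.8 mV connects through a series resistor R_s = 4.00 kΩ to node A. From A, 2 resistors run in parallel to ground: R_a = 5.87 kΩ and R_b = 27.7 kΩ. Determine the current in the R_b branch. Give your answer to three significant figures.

I ≈ 0.708 µA

Parallel bank: R_p = 1/(1/5.87 + 1/27.7) = 4.844 kΩ.
Node voltage V_A = V_CC · R_p/(R_s + R_p) = 35.8 × 0.5477 = 19.61 mV.
I(R_b) = V_A / R_b = 19.61/27.7 = 0.7079 µA.
(Check via current divider: I_total = 4.048 µA; share G_k/ΣG = 0.1749 → same result.)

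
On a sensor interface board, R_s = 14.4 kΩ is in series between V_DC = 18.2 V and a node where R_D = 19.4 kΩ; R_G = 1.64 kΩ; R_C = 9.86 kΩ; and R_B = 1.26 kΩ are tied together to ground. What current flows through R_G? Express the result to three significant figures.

Parallel bank: R_p = 1/(1/19.4 + 1/1.64 + 1/9.86 + 1/1.26) = 0.6425 kΩ.
Node voltage V_A = V_DC · R_p/(R_s + R_p) = 18.2 × 0.04271 = 0.7774 V.
I(R_G) = V_A / R_G = 0.7774/1.64 = 0.4740 mA.
(Equivalently: I_total = 1.210 mA, then current-divider fraction G_k/ΣG = 0.3918.)

I ≈ 0.474 mA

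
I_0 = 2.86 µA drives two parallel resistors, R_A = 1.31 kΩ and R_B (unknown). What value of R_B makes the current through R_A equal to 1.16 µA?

R_B ≈ 0.894 kΩ

Two-branch current divider: I_A = I_0 · R_B/(R_A + R_B).
With f = 0.4056, R_B = R_A · f/(1−f) = 1.31 × 0.6824 = 0.8939 kΩ.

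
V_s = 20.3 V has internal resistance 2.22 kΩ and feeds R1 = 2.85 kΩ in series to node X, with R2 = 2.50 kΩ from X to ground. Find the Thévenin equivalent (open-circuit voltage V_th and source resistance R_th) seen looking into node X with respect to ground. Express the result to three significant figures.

R1' = 2.22 + 2.85 = 5.070 kΩ (source resistance + R1).
V_th is the unloaded tap voltage: V_s · R2/(R1'+R2) = 20.3 × 0.3303 = 6.704 V.
With V_s suppressed (replaced by a short), R_th = R1' ‖ R2 = (5.070 × 2.50)/(5.070 + 2.50) = 1.674 kΩ.

V_th ≈ 6.70 V, R_th ≈ 1.67 kΩ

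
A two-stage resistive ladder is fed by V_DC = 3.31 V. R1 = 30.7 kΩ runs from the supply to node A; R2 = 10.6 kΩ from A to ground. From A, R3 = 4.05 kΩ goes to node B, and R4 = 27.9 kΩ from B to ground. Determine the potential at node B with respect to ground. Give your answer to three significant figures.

V_B ≈ 0.595 V

Looking into the second stage from A: R3 + R4 = 31.95 kΩ appears in parallel with R2.
Effective lower resistance at A: R2 ‖ 31.95 = 7.959 kΩ.
V_A = 3.31 × 7.959/(30.7 + 7.959) = 0.6815 V.
V_B = V_A × 0.8732 = 0.5951 V.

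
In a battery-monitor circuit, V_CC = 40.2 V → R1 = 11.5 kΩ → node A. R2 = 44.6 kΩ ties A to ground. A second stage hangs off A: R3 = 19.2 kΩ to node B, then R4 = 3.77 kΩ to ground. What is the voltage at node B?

The second stage (R3 + R4 = 22.97 kΩ) loads node A in parallel with R2.
R2 ‖ (R3+R4) = 15.16 kΩ.
V_A = 40.2 × 15.16/(11.5 + 15.16) = 22.86 V.
V_B = V_A × 0.1641 = 3.752 V.

V_B ≈ 3.75 V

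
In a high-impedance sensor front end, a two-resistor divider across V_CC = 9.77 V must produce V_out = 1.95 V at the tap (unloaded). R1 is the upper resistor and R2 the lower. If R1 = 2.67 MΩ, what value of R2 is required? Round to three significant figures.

The divider ratio is R2/(R1+R2) = 1.95/9.77 = 0.1996.
R2 = R1 · 0.1996/(1 − 0.1996) = 0.6658 MΩ.

R2 ≈ 0.666 MΩ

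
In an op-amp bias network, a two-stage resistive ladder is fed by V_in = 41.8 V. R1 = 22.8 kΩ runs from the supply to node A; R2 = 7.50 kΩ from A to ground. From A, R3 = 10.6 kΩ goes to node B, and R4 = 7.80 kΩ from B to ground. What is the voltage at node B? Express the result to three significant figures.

V_B ≈ 3.36 V

The second stage (R3 + R4 = 18.40 kΩ) loads node A in parallel with R2.
Effective lower resistance at A: R2 ‖ 18.40 = 5.328 kΩ.
So V_A = 41.8 × 0.1894 = 7.918 V.
Stage 2 is unloaded, so V_B = V_A · R4/(R3+R4) = 7.918 × 7.80/18.40 = 3.357 V.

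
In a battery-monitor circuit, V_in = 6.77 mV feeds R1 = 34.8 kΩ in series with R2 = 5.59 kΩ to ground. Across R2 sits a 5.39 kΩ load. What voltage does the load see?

R2 ‖ R_L = (5.59 × 5.39)/(5.59 + 5.39) = 2.744 kΩ.
Then V_out = V_in · R2'/(R1 + R2') = 6.77 × 2.744/37.54 = 0.4948 mV.

V_out ≈ 0.495 mV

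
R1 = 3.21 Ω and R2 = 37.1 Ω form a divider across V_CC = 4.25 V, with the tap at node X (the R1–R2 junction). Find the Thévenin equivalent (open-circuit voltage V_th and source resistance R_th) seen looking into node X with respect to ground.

V_th ≈ 3.91 V, R_th ≈ 2.95 Ω

Open-circuit (no load on X): V_th = V_CC · R2/(R1 + R2) = 4.25 × 37.1/(3.210 + 37.1) = 3.912 V.
Zeroing V_CC shorts the top of R1 to ground, so R_th = R1 ‖ R2 = 2.954 Ω.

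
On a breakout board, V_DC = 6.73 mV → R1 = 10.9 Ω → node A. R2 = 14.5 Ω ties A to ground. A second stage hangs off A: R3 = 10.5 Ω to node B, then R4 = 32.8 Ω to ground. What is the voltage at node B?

Node A sees R2 in parallel with the series input of stage 2, R3 + R4 = 43.30 Ω.
R2 ‖ (R3+R4) = 10.86 Ω.
V_A = 6.73 × 10.86/(10.9 + 10.86) = 3.359 mV.
V_B = V_A × 0.7575 = 2.545 mV.

V_B ≈ 2.54 mV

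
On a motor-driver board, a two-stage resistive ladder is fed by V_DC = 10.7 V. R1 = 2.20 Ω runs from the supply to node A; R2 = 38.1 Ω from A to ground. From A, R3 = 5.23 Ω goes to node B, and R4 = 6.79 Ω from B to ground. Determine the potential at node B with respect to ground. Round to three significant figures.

V_B ≈ 4.87 V

Node A sees R2 in parallel with the series input of stage 2, R3 + R4 = 12.02 Ω.
R2 ‖ (R3+R4) = 9.137 Ω.
So V_A = 10.7 × 0.8060 = 8.624 V.
V_B = V_A × 0.5649 = 4.871 V.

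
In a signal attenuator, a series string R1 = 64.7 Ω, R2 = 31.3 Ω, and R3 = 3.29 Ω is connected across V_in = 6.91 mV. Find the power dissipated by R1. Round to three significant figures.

The common current is I = 6.91/99.29 = 0.06959 mA.
P = I²R = 0.004843 × 64.7 = 0.3134 µW.

P ≈ 0.313 µW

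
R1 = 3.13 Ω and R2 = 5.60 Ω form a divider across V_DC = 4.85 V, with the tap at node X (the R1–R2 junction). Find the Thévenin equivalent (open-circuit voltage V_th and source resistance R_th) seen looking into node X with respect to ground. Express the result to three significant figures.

With X open, the divider is unloaded: V_th = 4.85 × 5.60/8.730 = 3.111 V.
Zeroing V_DC shorts the top of R1 to ground, so R_th = R1 ‖ R2 = 2.008 Ω.

V_th ≈ 3.11 V, R_th ≈ 2.01 Ω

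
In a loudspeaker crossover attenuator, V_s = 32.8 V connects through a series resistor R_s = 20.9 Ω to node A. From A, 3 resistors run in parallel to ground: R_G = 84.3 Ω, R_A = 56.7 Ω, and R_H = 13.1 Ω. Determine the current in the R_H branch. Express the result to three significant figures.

Combine the parallel branches: R_p = (1/84.3 + 1/56.7 + 1/13.1)⁻¹ = 9.449 Ω.
V_A by voltage divider: V_A = 32.8 × 9.449/(20.9 + 9.449) = 10.21 V.
Branch current I = V_A/R_H = 10.21/13.1 = 0.7795 A.

I ≈ 0.780 A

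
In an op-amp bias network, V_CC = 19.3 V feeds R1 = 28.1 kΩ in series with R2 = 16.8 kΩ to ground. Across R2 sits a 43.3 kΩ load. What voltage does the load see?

V_out ≈ 5.81 V

R2 ‖ R_L = (16.8 × 43.3)/(16.8 + 43.3) = 12.10 kΩ.
Voltage divider with the loaded lower leg: V_out = 19.3 × 12.10/(28.1 + 12.10) = 19.3 × 0.3011 = 5.810 V.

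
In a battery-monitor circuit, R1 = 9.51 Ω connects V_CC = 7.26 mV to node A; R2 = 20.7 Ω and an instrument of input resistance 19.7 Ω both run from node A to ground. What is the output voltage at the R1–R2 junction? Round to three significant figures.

R2 ‖ R_L = (20.7 × 19.7)/(20.7 + 19.7) = 10.09 Ω.
Then V_out = V_CC · R2'/(R1 + R2') = 7.26 × 10.09/19.60 = 3.738 mV.
(Unloaded it would be 4.97 mV; the load pulls it down.)

V_out ≈ 3.74 mV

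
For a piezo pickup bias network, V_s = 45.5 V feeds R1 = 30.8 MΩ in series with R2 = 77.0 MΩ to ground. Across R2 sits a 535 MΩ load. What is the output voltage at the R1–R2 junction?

R2 ‖ R_L = (77.0 × 535)/(77.0 + 535) = 67.31 MΩ.
Now apply the divider: V_out = 45.5 × 0.6861 = 31.22 V.

V_out ≈ 31.2 V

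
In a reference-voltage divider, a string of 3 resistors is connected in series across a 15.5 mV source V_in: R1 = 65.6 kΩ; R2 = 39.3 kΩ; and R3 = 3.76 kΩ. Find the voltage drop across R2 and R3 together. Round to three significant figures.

V ≈ 6.14 mV

ΣR = 65.6 + 39.3 + 3.76 = 108.7 kΩ.
R_{R2..R3} = 39.3 + 3.76 = 43.06 kΩ.
Voltage divider: V = V_in · (43.06 / 108.7) = 15.5 × 0.3963 = 6.142 mV.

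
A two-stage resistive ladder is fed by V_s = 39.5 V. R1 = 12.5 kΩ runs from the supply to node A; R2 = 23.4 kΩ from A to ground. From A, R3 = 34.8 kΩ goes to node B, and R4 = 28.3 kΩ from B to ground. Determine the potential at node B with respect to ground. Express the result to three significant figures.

The second stage (R3 + R4 = 63.10 kΩ) loads node A in parallel with R2.
Effective lower resistance at A: R2 ‖ 63.10 = 17.07 kΩ.
So V_A = 39.5 × 0.5773 = 22.80 V.
Stage 2 is unloaded, so V_B = V_A · R4/(R3+R4) = 22.80 × 28.3/63.10 = 10.23 V.

V_B ≈ 10.2 V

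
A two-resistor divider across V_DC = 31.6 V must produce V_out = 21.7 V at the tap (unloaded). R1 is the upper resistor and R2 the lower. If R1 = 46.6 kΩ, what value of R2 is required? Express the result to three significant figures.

The divider ratio is R2/(R1+R2) = 21.7/31.6 = 0.6867.
R2 = R1 · 0.6867/(1 − 0.6867) = 102.1 kΩ.

R2 ≈ 102 kΩ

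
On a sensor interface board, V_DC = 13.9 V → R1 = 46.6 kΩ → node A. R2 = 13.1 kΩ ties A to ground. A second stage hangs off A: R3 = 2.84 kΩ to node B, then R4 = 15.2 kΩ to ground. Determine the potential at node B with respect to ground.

Looking into the second stage from A: R3 + R4 = 18.04 kΩ appears in parallel with R2.
R2 ‖ (R3+R4) = 7.589 kΩ.
So V_A = 13.9 × 0.1400 = 1.947 V.
Then the unloaded second divider: V_B = V_A × R4/(R3+R4) = 1.947 × 0.8426 = 1.640 V.

V_B ≈ 1.64 V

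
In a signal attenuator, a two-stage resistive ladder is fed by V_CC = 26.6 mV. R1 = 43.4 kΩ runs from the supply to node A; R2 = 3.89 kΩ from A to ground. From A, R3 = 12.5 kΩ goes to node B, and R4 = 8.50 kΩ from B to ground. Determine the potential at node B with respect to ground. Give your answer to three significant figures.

V_B ≈ 0.757 mV

Looking into the second stage from A: R3 + R4 = 21.00 kΩ appears in parallel with R2.
R2 ‖ (R3+R4) = 3.282 kΩ.
So V_A = 26.6 × 0.07031 = 1.870 mV.
Stage 2 is unloaded, so V_B = V_A · R4/(R3+R4) = 1.870 × 8.50/21.00 = 0.7570 mV.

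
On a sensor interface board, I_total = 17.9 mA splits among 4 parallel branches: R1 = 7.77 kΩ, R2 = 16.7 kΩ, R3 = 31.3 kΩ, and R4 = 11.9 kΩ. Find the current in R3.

ΣG = 1/7.77 + 1/16.7 + 1/31.3 + 1/11.9 = 0.3046.
Current divider: I(R3) = I_total · G_k/ΣG = 17.9 × (0.03195/0.3046) = 17.9 × 0.1049 = 1.878 mA.

I ≈ 1.88 mA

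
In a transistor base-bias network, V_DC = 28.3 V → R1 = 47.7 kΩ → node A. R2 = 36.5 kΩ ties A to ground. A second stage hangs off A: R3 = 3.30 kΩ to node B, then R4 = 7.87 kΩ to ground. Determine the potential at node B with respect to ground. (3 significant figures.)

V_B ≈ 3.03 V

The second stage (R3 + R4 = 11.17 kΩ) loads node A in parallel with R2.
Effective lower resistance at A: R2 ‖ 11.17 = 8.553 kΩ.
First divider: V_A = V_DC · 8.553/(47.7 + 8.553) = 4.303 V.
Stage 2 is unloaded, so V_B = V_A · R4/(R3+R4) = 4.303 × 7.87/11.17 = 3.032 V.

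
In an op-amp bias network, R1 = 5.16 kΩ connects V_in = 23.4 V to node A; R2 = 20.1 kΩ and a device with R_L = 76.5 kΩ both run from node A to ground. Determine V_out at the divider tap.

R2 ‖ R_L = (20.1 × 76.5)/(20.1 + 76.5) = 15.92 kΩ.
Then V_out = V_in · R2'/(R1 + R2') = 23.4 × 15.92/21.08 = 17.67 V.

V_out ≈ 17.7 V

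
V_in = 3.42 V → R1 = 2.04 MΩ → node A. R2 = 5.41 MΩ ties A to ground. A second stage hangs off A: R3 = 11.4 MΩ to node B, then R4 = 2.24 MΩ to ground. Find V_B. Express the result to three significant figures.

Node A sees R2 in parallel with the series input of stage 2, R3 + R4 = 13.64 MΩ.
Effective lower resistance at A: R2 ‖ 13.64 = 3.874 MΩ.
V_A = 3.42 × 3.874/(2.04 + 3.874) = 2.240 V.
Then the unloaded second divider: V_B = V_A × R4/(R3+R4) = 2.240 × 0.1642 = 0.3679 V.

V_B ≈ 0.368 V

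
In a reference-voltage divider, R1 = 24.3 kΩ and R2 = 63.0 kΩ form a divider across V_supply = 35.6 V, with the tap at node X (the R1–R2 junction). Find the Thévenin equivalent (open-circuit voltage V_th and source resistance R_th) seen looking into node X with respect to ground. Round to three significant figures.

V_th is the unloaded tap voltage: V_supply · R2/(R1+R2) = 35.6 × 0.7216 = 25.69 V.
Looking into X with the source shorted: R_th = R1·R2/(R1+R2) = 24.30 × 63.0/87.30 = 17.54 kΩ.

V_th ≈ 25.7 V, R_th ≈ 17.5 kΩ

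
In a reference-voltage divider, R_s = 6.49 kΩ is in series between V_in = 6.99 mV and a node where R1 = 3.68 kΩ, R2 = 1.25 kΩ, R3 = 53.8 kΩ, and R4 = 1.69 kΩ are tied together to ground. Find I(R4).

Equivalent of the parallel group: R_p = 0.5945 kΩ.
V_A by voltage divider: V_A = 6.99 × 0.5945/(6.49 + 0.5945) = 0.5866 mV.
I(R4) = V_A / R4 = 0.5866/1.69 = 0.3471 µA.

I ≈ 0.347 µA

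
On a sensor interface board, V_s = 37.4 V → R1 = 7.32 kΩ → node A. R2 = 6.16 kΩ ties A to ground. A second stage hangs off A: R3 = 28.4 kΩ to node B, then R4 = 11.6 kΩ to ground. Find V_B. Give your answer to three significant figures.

Node A sees R2 in parallel with the series input of stage 2, R3 + R4 = 40.00 kΩ.
Effective lower resistance at A: R2 ‖ 40.00 = 5.338 kΩ.
So V_A = 37.4 × 0.4217 = 15.77 V.
V_B = V_A × 0.2900 = 4.574 V.

V_B ≈ 4.57 V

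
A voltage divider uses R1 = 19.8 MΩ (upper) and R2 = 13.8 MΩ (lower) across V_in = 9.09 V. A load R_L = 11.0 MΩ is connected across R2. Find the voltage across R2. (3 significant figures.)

V_out ≈ 2.15 V

The load sits in parallel with R2, giving an effective lower resistance R2' = R2·R_L/(R2+R_L) = 6.121 MΩ.
Now apply the divider: V_out = 9.09 × 0.2361 = 2.147 V.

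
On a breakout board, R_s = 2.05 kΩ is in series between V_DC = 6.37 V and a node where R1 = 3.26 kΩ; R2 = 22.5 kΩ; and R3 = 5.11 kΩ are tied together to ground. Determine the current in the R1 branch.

Equivalent of the parallel group: R_p = 1.829 kΩ.
Node voltage V_A = V_DC · R_p/(R_s + R_p) = 6.37 × 0.4714 = 3.003 V.
I(R1) = V_A / R1 = 3.003/3.26 = 0.9212 mA.
(Check via current divider: I_total = 1.642 mA; share G_k/ΣG = 0.5609 → same result.)

I ≈ 0.921 mA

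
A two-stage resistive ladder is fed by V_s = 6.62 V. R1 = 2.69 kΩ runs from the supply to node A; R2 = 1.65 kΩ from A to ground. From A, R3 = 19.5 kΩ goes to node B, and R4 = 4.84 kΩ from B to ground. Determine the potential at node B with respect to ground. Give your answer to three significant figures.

V_B ≈ 0.480 V

The second stage (R3 + R4 = 24.34 kΩ) loads node A in parallel with R2.
R2 ‖ (R3+R4) = 1.545 kΩ.
First divider: V_A = V_s · 1.545/(2.69 + 1.545) = 2.415 V.
Then the unloaded second divider: V_B = V_A × R4/(R3+R4) = 2.415 × 0.1988 = 0.4803 V.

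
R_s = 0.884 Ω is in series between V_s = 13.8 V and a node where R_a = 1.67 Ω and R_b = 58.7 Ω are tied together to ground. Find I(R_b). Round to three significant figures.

I ≈ 0.152 A

Combine the parallel branches: R_p = (1/1.67 + 1/58.7)⁻¹ = 1.624 Ω.
V_A = 13.8 × 1.624/2.508 = 8.936 V.
I(R_b) = V_A / R_b = 8.936/58.7 = 0.1522 A.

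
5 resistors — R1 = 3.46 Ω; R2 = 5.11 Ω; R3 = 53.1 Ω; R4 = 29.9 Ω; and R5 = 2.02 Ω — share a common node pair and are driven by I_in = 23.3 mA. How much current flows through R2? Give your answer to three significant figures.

Conductances: ΣG = 1/3.46 + 1/5.11 + 1/53.1 + 1/29.9 + 1/2.02 = 1.032 (1/Ω).
Current divider: I(R2) = I_in · G_k/ΣG = 23.3 × (0.1957/1.032) = 23.3 × 0.1896 = 4.418 mA.

I ≈ 4.42 mA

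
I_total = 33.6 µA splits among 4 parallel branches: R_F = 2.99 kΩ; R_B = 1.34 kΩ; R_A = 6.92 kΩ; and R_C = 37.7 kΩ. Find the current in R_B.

I ≈ 20.0 µA

Total conductance ΣG = 1/2.99 + 1/1.34 + 1/6.92 + 1/37.7 = 1.252 (units of 1/kΩ).
By the current-divider rule, I = I_total · G_k/ΣG = 33.6 × 0.5962 = 20.03 µA.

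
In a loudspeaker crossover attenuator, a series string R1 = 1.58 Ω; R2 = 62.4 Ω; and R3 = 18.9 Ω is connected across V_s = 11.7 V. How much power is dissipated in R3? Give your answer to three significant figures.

Series current I = V_s/ΣR = 11.7/82.88 = 0.1412 A.
V(R3) = I·R = 2.668 V; P = V·I = 2.668 × 0.1412 = 0.3766 W.

P ≈ 0.377 W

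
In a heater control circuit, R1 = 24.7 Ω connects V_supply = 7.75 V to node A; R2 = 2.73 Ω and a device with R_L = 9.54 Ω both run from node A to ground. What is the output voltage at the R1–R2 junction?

First combine the lower leg with the load: R2 ‖ R_L = 2.123 Ω.
Now apply the divider: V_out = 7.75 × 0.07913 = 0.6133 V.
(Unloaded it would be 0.771 V; the load pulls it down.)

V_out ≈ 0.613 V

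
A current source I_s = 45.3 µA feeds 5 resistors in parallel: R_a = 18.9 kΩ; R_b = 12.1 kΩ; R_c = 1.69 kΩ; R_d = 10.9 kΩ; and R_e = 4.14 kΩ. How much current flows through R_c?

I ≈ 25.3 µA

Conductances: ΣG = 1/18.9 + 1/12.1 + 1/1.69 + 1/10.9 + 1/4.14 = 1.061 (1/kΩ).
Current divider: I(R_c) = I_s · G_k/ΣG = 45.3 × (0.5917/1.061) = 45.3 × 0.5579 = 25.27 µA.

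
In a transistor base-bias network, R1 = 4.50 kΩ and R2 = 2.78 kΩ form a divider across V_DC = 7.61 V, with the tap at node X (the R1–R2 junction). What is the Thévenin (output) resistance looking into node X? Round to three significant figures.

Looking into X with the source shorted: R_th = R1·R2/(R1+R2) = 4.500 × 2.78/7.280 = 1.718 kΩ.

R_th ≈ 1.72 kΩ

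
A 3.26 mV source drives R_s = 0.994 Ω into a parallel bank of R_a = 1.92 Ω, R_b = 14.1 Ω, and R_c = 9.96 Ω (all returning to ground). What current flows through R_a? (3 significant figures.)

I ≈ 1.01 mA

Parallel bank: R_p = 1/(1/1.92 + 1/14.1 + 1/9.96) = 1.445 Ω.
V_A = 3.26 × 1.445/2.439 = 1.931 mV.
Branch current I = V_A/R_a = 1.931/1.92 = 1.006 mA.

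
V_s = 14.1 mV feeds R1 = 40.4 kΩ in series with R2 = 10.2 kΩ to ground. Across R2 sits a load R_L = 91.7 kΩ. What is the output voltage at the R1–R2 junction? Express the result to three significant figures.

V_out ≈ 2.61 mV

The load sits in parallel with R2, giving an effective lower resistance R2' = R2·R_L/(R2+R_L) = 9.179 kΩ.
Then V_out = V_s · R2'/(R1 + R2') = 14.1 × 9.179/49.58 = 2.610 mV.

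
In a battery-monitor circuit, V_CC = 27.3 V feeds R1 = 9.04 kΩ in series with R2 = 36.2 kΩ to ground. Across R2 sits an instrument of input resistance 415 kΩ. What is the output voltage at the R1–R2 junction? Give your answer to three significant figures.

V_out ≈ 21.5 V

First combine the lower leg with the load: R2 ‖ R_L = 33.30 kΩ.
Then V_out = V_CC · R2'/(R1 + R2') = 27.3 × 33.30/42.34 = 21.47 V.
(Unloaded it would be 21.8 V; the load pulls it down.)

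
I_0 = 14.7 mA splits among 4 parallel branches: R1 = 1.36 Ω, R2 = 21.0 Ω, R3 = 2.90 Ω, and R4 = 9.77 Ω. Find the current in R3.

I ≈ 4.12 mA

ΣG = 1/1.36 + 1/21.0 + 1/2.90 + 1/9.77 = 1.230.
R3 takes the fraction G_k/ΣG = 0.3448/1.230 = 0.2803, so I = 14.7 × 0.2803 = 4.121 mA.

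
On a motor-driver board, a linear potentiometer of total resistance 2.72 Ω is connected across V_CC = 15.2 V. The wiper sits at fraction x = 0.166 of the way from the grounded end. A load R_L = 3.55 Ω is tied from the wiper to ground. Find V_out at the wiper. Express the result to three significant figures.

V_out ≈ 2.28 V

Lower segment x·R_p = 0.4515 Ω; upper segment (1−x)·R_p = 2.268 Ω.
Lower segment in parallel with the load: 0.4515 ‖ 3.55 = 0.4006 Ω.
V_out = 15.2 × 0.4006/(2.268 + 0.4006) = 2.281 V.
(Unloaded: V_out = x·V_CC = 2.52 V.)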